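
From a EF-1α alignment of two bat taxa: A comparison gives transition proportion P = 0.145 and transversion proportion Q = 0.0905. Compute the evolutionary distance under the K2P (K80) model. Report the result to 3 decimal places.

0.289

Under the Kimura two-parameter model, d = −½ ln(1 − 2P − Q) − ¼ ln(1 − 2Q).
1 − 2P − Q = 0.6195, giving −½ ln(0.6195) = 0.239421.
1 − 2Q = 0.819, giving −¼ ln(0.819) = 0.049918.
d = 0.239421 + 0.049918 = 0.289339.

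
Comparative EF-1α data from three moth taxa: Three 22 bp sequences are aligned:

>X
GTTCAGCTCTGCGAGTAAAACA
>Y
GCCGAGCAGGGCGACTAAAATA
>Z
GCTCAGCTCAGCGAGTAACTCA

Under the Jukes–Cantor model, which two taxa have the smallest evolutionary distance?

X–Y: 8/22 differ, p = 0.364, d = 0.497.
X–Z: 4/22 differ, p = 0.182, d = 0.208.
Y–Z: 9/22 differ, p = 0.409, d = 0.591.
The smallest distance is between X and Z.

X and Z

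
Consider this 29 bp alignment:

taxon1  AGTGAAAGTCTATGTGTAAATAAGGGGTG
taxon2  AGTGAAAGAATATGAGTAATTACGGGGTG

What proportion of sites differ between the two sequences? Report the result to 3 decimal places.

The sequences differ at 5 of 29 positions (sites 9, 10, 15, 20, 23).
p = 5/29 = 0.172413… ≈ 0.172 (to 3 d.p.).

0.172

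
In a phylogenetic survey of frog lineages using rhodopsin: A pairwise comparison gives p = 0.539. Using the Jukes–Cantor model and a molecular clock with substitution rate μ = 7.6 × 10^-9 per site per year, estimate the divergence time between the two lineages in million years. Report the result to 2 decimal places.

d = −(3/4) ln(1 − 4p/3) = −0.75 ln(1 − 0.718667) = −0.75 ln(0.281333)
  = −0.75 × (-1.268216) = 0.951162 substitutions/site.
Under a molecular clock d = 2μt, so t = d/(2μ) = 0.951162 / (2 × 7.6 × 10^-9) = 62.58 million years.

62.58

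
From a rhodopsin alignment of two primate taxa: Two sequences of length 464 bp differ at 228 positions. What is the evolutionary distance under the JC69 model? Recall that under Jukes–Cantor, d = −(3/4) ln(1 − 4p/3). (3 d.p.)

0.799

p = 228/464 ≈ 0.491379.
d = −(3/4) ln(1 − 4p/3) = −0.75 ln(1 − 0.655172) = −0.75 ln(0.344828)
  = −0.75 × (-1.064710) = 0.798533 substitutions/site.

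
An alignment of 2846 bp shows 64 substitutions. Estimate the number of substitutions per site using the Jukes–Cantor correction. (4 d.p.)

0.0228

p = 64/2846 ≈ 0.022488.
d = −(3/4) ln(1 − 4p/3) = −0.75 ln(1 − 0.029984) = −0.75 ln(0.970016)
  = −0.75 × (-0.030443) = 0.022832 substitutions/site.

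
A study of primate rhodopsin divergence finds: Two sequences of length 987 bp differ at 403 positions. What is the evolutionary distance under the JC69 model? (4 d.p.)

p = 403/987 ≈ 0.408308.
d = −(3/4) ln(1 − 4p/3) = −0.75 ln(1 − 0.544411) = −0.75 ln(0.455589)
  = −0.75 × (-0.786164) = 0.589623 substitutions/site.

0.5896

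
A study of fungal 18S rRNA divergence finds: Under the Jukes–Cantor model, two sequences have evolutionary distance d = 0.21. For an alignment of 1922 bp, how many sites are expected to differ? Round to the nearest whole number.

352

Invert JC69: p = (3/4)(1 − e^(−4d/3)) = 0.75 × (1 − e^(-0.28)) = 0.75 × (1 − 0.755784) = 0.183162.
Expected differing sites = pL ≈ 0.183162 × 1922 = 352.037364 ≈ 352.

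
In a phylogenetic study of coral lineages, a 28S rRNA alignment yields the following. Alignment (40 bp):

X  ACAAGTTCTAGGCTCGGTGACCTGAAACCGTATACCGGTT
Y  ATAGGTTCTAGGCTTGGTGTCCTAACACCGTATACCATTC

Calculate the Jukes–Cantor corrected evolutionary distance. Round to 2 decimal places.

The sequences differ at 9 of 40 sites (2, 4, 15, 20, 24, 26, 37, 38, 40), so p = 9/40 = 0.225.
d = −(3/4) ln(1 − 4p/3) = −0.75 ln(1 − 0.3) = −0.75 ln(0.7)
  = −0.75 × (-0.356675) = 0.267506 substitutions/site.

0.27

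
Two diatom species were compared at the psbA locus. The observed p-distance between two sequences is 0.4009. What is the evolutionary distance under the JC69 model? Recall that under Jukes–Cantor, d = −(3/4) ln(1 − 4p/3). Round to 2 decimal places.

0.57

d = −(3/4) ln(1 − 4p/3) = −0.75 ln(1 − 0.534533) = −0.75 ln(0.465467)
  = −0.75 × (-0.764714) = 0.573536 substitutions/site.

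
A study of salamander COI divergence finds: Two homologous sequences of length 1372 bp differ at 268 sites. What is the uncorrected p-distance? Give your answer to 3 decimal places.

p = 268/1372 = 0.195335… ≈ 0.195 (to 3 d.p.).

0.195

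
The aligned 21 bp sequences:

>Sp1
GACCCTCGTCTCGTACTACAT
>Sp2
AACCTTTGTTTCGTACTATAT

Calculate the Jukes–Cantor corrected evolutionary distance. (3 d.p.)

The sequences differ at 5 of 21 sites (1, 5, 7, 10, 19), so p = 5/21 ≈ 0.238095.
d = −(3/4) ln(1 − 4p/3) = −0.75 ln(1 − 0.31746) = −0.75 ln(0.68254)
  = −0.75 × (-0.381934) = 0.286451 substitutions/site.

0.286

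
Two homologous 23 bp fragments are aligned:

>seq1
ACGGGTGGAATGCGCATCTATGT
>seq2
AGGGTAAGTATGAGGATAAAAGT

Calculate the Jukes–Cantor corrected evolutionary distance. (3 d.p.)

0.650

The sequences differ at 10 of 23 sites (2, 5, 6, 7, 9, 13, 15, 18, 19, 21), so p = 10/23 ≈ 0.434783.
d = −(3/4) ln(1 − 4p/3) = −0.75 ln(1 − 0.579711) = −0.75 ln(0.420289)
  = −0.75 × (-0.866813) = 0.650110 substitutions/site.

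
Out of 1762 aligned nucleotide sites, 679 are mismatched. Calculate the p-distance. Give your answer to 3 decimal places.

0.385

p = 679/1762 = 0.385357… ≈ 0.385 (to 3 d.p.).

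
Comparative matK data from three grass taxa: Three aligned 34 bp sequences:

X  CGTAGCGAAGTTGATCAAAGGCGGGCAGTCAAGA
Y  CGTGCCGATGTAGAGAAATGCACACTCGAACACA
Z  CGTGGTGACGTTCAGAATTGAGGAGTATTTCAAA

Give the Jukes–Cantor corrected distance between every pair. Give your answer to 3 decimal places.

d(X,Y) = 0.918, d(X,Z) = 0.741, d(Y,Z) = 0.665

X–Y: 18/34 sites differ → p ≈ 0.529412, d = −0.75 ln(1 − 0.705883) = 0.917833 ≈ 0.918.
X–Z: 16/34 sites differ → p ≈ 0.470588, d = −0.75 ln(1 − 0.627451) = 0.740540 ≈ 0.741.
Y–Z: 15/34 sites differ → p ≈ 0.441176, d = −0.75 ln(1 − 0.588235) = 0.665477 ≈ 0.665.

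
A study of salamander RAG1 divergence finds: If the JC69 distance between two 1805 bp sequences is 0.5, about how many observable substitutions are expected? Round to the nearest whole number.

659

Invert JC69: p = (3/4)(1 − e^(−4d/3)) = 0.75 × (1 − e^(-0.666667)) = 0.75 × (1 − 0.513417) = 0.364937.
Expected differing sites = pL ≈ 0.364937 × 1805 = 658.711285 ≈ 659.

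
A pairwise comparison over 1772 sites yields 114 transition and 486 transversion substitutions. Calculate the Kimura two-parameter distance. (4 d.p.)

P = 114/1772 ≈ 0.064334 and Q = 486/1772 ≈ 0.274266.
Under the Kimura two-parameter model, d = −½ ln(1 − 2P − Q) − ¼ ln(1 − 2Q).
1 − 2P − Q = 0.597066, giving −½ ln(0.597066) = 0.257864.
1 − 2Q = 0.451468, giving −¼ ln(0.451468) = 0.198813.
d = 0.257864 + 0.198813 = 0.456677.

0.4567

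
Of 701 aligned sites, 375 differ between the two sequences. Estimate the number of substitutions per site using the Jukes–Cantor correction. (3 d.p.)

p = 375/701 ≈ 0.53495.
d = −(3/4) ln(1 − 4p/3) = −0.75 ln(1 − 0.713267) = −0.75 ln(0.286733)
  = −0.75 × (-1.249204) = 0.936903 substitutions/site.

0.937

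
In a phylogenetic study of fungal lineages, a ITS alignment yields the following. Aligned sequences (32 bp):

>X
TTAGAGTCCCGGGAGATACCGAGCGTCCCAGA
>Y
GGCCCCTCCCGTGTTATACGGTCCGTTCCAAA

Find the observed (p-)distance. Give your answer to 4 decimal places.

0.4375

The sequences differ at 14 of 32 positions.
p = 14/32 = 0.4375.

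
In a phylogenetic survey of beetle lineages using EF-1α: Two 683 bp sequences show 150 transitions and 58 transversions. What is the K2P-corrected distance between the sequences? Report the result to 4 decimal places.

0.4179

P = 150/683 ≈ 0.219619 and Q = 58/683 ≈ 0.084919.
Under the Kimura two-parameter model, d = −½ ln(1 − 2P − Q) − ¼ ln(1 − 2Q).
1 − 2P − Q = 0.475843, giving −½ ln(0.475843) = 0.371334.
1 − 2Q = 0.830162, giving −¼ ln(0.830162) = 0.046534.
d = 0.371334 + 0.046534 = 0.417868.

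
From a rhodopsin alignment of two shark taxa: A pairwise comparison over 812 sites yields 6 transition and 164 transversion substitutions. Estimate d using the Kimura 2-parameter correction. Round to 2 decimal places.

0.25

P = 6/812 ≈ 0.007389 and Q = 164/812 ≈ 0.20197.
Under the Kimura two-parameter model, d = −½ ln(1 − 2P − Q) − ¼ ln(1 − 2Q).
1 − 2P − Q = 0.783252, giving −½ ln(0.783252) = 0.122150.
1 − 2Q = 0.59606, giving −¼ ln(0.59606) = 0.129353.
d = 0.122150 + 0.129353 = 0.251503.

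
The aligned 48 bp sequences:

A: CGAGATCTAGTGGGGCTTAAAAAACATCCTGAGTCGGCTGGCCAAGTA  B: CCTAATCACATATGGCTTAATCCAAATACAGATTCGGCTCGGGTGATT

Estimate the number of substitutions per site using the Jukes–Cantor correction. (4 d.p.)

0.7083

The sequences differ at 22 of 48 sites, so p = 22/48 ≈ 0.458333.
d = −(3/4) ln(1 − 4p/3) = −0.75 ln(1 − 0.611111) = −0.75 ln(0.388889)
  = −0.75 × (-0.944461) = 0.708346 substitutions/site.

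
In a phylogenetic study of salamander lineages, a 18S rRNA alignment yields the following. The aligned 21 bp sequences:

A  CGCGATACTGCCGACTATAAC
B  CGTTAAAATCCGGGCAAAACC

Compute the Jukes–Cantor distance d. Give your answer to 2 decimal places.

0.76

The sequences differ at 10 of 21 sites (3, 4, 6, 8, 10, 12, 14, 16, 18, 20), so p = 10/21 ≈ 0.47619.
d = −(3/4) ln(1 − 4p/3) = −0.75 ln(1 − 0.63492) = −0.75 ln(0.36508)
  = −0.75 × (-1.007639) = 0.755729 substitutions/site.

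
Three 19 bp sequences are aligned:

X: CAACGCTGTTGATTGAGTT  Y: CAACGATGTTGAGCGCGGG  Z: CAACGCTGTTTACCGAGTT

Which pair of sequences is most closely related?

X–Y: 6/19 differ, p = 0.316, d = 0.410.
X–Z: 3/19 differ, p = 0.158, d = 0.177.
Y–Z: 6/19 differ, p = 0.316, d = 0.410.
The smallest distance is between X and Z.

X and Z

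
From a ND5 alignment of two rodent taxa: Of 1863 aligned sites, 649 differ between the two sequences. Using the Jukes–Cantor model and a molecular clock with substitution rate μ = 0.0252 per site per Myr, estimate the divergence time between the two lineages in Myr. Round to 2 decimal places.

p = 649/1863 ≈ 0.348363.
d = −(3/4) ln(1 − 4p/3) = −0.75 ln(1 − 0.464484) = −0.75 ln(0.535516)
  = −0.75 × (-0.624525) = 0.468394 substitutions/site.
Under a molecular clock d = 2μt, so t = d/(2μ) = 0.468394 / (2 × 0.0252) = 9.29 Myr.

9.29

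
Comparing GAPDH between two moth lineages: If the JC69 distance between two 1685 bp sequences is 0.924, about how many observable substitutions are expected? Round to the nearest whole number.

895

Invert JC69: p = (3/4)(1 − e^(−4d/3)) = 0.75 × (1 − e^(-1.232)) = 0.75 × (1 − 0.291709) = 0.531218.
Expected differing sites = pL ≈ 0.531218 × 1685 = 895.10233 ≈ 895.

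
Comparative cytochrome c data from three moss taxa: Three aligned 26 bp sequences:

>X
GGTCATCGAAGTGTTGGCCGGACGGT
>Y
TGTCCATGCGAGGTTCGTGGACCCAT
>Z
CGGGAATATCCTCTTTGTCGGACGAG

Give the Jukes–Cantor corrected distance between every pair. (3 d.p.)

d(X,Y) = 1.100, d(X,Z) = 0.949, d(Y,Z) = 1.288

X–Y: 15/26 sites differ → p ≈ 0.576923, d = −0.75 ln(1 − 0.769231) = 1.099754 ≈ 1.100.
X–Z: 14/26 sites differ → p ≈ 0.538462, d = −0.75 ln(1 − 0.717949) = 0.949251 ≈ 0.949.
Y–Z: 16/26 sites differ → p ≈ 0.615385, d = −0.75 ln(1 − 0.820513) = 1.288239 ≈ 1.288.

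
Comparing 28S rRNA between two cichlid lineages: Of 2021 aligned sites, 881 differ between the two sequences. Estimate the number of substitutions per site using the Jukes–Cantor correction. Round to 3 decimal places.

p = 881/2021 ≈ 0.435923.
d = −(3/4) ln(1 − 4p/3) = −0.75 ln(1 − 0.581231) = −0.75 ln(0.418769)
  = −0.75 × (-0.870436) = 0.652827 substitutions/site.

0.653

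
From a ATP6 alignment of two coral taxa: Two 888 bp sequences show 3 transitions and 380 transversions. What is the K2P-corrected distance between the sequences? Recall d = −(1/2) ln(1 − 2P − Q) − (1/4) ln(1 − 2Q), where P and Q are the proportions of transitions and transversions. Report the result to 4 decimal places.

P = 3/888 ≈ 0.003378 and Q = 380/888 ≈ 0.427928.
Under the Kimura two-parameter model, d = −½ ln(1 − 2P − Q) − ¼ ln(1 − 2Q).
1 − 2P − Q = 0.565316, giving −½ ln(0.565316) = 0.285185.
1 − 2Q = 0.144144, giving −¼ ln(0.144144) = 0.484236.
d = 0.285185 + 0.484236 = 0.769421.

0.7694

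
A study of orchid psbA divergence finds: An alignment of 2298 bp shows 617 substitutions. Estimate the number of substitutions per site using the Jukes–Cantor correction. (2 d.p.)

p = 617/2298 ≈ 0.268494.
d = −(3/4) ln(1 − 4p/3) = −0.75 ln(1 − 0.357992) = −0.75 ln(0.642008)
  = −0.75 × (-0.443155) = 0.332366 substitutions/site.

0.33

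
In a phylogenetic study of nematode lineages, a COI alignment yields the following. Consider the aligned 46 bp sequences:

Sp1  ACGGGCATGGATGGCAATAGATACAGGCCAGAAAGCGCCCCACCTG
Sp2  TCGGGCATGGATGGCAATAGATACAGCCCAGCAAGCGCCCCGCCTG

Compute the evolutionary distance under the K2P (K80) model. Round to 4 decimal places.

0.0925

Of 46 sites, 1 differences are transitions and 3 are transversions, so P = 1/46 ≈ 0.021739 and Q = 3/46 ≈ 0.065217.
Under the Kimura two-parameter model, d = −½ ln(1 − 2P − Q) − ¼ ln(1 − 2Q).
1 − 2P − Q = 0.891305, giving −½ ln(0.891305) = 0.057534.
1 − 2Q = 0.869566, giving −¼ ln(0.869566) = 0.034940.
d = 0.057534 + 0.034940 = 0.092474.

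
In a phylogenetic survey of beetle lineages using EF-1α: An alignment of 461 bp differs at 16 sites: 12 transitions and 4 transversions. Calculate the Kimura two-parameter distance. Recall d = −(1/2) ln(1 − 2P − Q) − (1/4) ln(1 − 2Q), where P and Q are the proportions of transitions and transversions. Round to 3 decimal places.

P = 12/461 ≈ 0.02603 and Q = 4/461 ≈ 0.008677.
Under the Kimura two-parameter model, d = −½ ln(1 − 2P − Q) − ¼ ln(1 − 2Q).
1 − 2P − Q = 0.939263, giving −½ ln(0.939263) = 0.031330.
1 − 2Q = 0.982646, giving −¼ ln(0.982646) = 0.004377.
d = 0.031330 + 0.004377 = 0.035707.

0.036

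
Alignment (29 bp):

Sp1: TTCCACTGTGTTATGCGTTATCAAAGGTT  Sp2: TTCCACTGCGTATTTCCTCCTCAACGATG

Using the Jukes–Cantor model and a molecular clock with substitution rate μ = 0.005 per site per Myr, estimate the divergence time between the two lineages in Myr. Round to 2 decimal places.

The sequences differ at 10 of 29 sites (9, 12, 13, 15, 17, 19, 20, 25, 27, 29), so p = 10/29 ≈ 0.344828.
d = −(3/4) ln(1 − 4p/3) = −0.75 ln(1 − 0.459771) = −0.75 ln(0.540229)
  = −0.75 × (-0.615762) = 0.461822 substitutions/site.
Under a molecular clock d = 2μt, so t = d/(2μ) = 0.461822 / (2 × 0.005) = 46.18 Myr.

46.18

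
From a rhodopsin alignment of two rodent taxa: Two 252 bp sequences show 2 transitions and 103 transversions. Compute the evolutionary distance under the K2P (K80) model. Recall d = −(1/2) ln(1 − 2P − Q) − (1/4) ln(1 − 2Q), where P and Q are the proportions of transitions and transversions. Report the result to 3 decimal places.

P = 2/252 ≈ 0.007937 and Q = 103/252 ≈ 0.40873.
Under the Kimura two-parameter model, d = −½ ln(1 − 2P − Q) − ¼ ln(1 − 2Q).
1 − 2P − Q = 0.575396, giving −½ ln(0.575396) = 0.276348.
1 − 2Q = 0.18254, giving −¼ ln(0.18254) = 0.425196.
d = 0.276348 + 0.425196 = 0.701544.

0.702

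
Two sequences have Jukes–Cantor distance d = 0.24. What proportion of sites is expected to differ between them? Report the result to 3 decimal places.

0.205

p = (3/4)(1 − e^(−4d/3)) = 0.75 × (1 − e^(-0.32)) = 0.75 × (1 − 0.726149) = 0.205388.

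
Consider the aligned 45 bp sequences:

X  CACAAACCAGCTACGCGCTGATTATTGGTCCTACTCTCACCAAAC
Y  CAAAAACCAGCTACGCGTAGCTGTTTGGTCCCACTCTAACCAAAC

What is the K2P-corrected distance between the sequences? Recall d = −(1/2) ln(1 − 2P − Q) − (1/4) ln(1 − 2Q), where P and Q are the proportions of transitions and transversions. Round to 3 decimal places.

0.203

Of 45 sites, 2 differences are transitions and 6 are transversions, so P = 2/45 ≈ 0.044444 and Q = 6/45 ≈ 0.133333.
Under the Kimura two-parameter model, d = −½ ln(1 − 2P − Q) − ¼ ln(1 − 2Q).
1 − 2P − Q = 0.777779, giving −½ ln(0.777779) = 0.125656.
1 − 2Q = 0.733334, giving −¼ ln(0.733334) = 0.077539.
d = 0.125656 + 0.077539 = 0.203195.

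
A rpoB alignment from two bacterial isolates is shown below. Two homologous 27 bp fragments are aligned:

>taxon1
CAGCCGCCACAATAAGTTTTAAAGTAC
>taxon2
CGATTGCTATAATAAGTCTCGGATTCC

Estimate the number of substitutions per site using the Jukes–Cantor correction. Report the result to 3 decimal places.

0.673

The sequences differ at 12 of 27 sites, so p = 12/27 ≈ 0.444444.
d = −(3/4) ln(1 − 4p/3) = −0.75 ln(1 − 0.592592) = −0.75 ln(0.407408)
  = −0.75 × (-0.897940) = 0.673455 substitutions/site.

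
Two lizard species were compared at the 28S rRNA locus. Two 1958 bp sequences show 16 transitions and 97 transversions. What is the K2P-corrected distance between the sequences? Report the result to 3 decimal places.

0.060

P = 16/1958 ≈ 0.008172 and Q = 97/1958 ≈ 0.04954.
Under the Kimura two-parameter model, d = −½ ln(1 − 2P − Q) − ¼ ln(1 − 2Q).
1 − 2P − Q = 0.934116, giving −½ ln(0.934116) = 0.034077.
1 − 2Q = 0.90092, giving −¼ ln(0.90092) = 0.026085.
d = 0.034077 + 0.026085 = 0.060162.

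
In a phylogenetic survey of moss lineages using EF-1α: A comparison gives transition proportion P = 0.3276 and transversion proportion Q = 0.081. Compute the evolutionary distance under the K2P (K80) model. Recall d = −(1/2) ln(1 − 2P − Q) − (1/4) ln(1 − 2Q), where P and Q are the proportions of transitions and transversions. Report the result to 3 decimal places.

0.710

Under the Kimura two-parameter model, d = −½ ln(1 − 2P − Q) − ¼ ln(1 − 2Q).
1 − 2P − Q = 0.2638, giving −½ ln(0.2638) = 0.666282.
1 − 2Q = 0.838, giving −¼ ln(0.838) = 0.044184.
d = 0.666282 + 0.044184 = 0.710466.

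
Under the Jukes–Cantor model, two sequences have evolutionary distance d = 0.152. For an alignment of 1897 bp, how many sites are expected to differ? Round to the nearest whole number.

Invert JC69: p = (3/4)(1 − e^(−4d/3)) = 0.75 × (1 − e^(-0.202667)) = 0.75 × (1 − 0.816550) = 0.137588.
Expected differing sites = pL ≈ 0.137588 × 1897 = 261.004436 ≈ 261.

261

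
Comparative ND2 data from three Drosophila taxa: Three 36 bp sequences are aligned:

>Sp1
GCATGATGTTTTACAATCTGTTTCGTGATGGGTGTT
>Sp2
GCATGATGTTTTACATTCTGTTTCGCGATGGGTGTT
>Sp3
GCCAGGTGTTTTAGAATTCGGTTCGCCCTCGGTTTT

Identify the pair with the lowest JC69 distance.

Sp1–Sp2: 2/36 differ, p = 0.056, d = 0.058.
Sp1–Sp3: 12/36 differ, p = 0.333, d = 0.441.
Sp2–Sp3: 12/36 differ, p = 0.333, d = 0.441.
The smallest distance is between Sp1 and Sp2.

Sp1 and Sp2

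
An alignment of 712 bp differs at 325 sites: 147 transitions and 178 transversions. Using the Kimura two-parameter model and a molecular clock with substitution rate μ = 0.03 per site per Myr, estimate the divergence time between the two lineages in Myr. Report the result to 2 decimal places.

P = 147/712 ≈ 0.206461 and Q = 178/712 = 0.25.
Under the Kimura two-parameter model, d = −½ ln(1 − 2P − Q) − ¼ ln(1 − 2Q).
1 − 2P − Q = 0.337078, giving −½ ln(0.337078) = 0.543720.
1 − 2Q = 0.5, giving −¼ ln(0.5) = 0.173287.
d = 0.543720 + 0.173287 = 0.717007.
Under a molecular clock d = 2μt, so t = d/(2μ) = 0.717007 / (2 × 0.03) = 11.95 Myr.

11.95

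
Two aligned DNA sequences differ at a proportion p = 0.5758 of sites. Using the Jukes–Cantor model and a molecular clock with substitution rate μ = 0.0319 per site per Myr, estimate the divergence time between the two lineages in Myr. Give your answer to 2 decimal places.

17.16

d = −(3/4) ln(1 − 4p/3) = −0.75 ln(1 − 0.767733) = −0.75 ln(0.232267)
  = −0.75 × (-1.459868) = 1.094901 substitutions/site.
Under a molecular clock d = 2μt, so t = d/(2μ) = 1.094901 / (2 × 0.0319) = 17.16 Myr.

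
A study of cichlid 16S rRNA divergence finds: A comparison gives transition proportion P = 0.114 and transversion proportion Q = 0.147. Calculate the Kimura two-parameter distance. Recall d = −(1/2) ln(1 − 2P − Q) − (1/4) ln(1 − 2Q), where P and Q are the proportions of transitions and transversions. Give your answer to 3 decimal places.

Under the Kimura two-parameter model, d = −½ ln(1 − 2P − Q) − ¼ ln(1 − 2Q).
1 − 2P − Q = 0.625, giving −½ ln(0.625) = 0.235002.
1 − 2Q = 0.706, giving −¼ ln(0.706) = 0.087035.
d = 0.235002 + 0.087035 = 0.322037.

0.322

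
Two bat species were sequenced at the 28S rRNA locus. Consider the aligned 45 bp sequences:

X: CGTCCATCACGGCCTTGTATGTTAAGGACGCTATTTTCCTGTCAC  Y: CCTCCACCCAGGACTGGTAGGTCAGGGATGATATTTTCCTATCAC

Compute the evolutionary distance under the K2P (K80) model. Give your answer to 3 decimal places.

0.330

Of 45 sites, 5 differences are transitions and 7 are transversions, so P = 5/45 ≈ 0.111111 and Q = 7/45 ≈ 0.155556.
Under the Kimura two-parameter model, d = −½ ln(1 − 2P − Q) − ¼ ln(1 − 2Q).
1 − 2P − Q = 0.622222, giving −½ ln(0.622222) = 0.237229.
1 − 2Q = 0.688888, giving −¼ ln(0.688888) = 0.093169.
d = 0.237229 + 0.093169 = 0.330398.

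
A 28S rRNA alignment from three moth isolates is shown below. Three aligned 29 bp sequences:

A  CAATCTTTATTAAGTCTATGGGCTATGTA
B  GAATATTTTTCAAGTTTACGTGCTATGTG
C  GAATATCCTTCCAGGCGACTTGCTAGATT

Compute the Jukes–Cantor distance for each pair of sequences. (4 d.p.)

A–B: 8/29 sites differ → p ≈ 0.275862, d = −0.75 ln(1 − 0.367816) = 0.343931 ≈ 0.3439.
A–C: 15/29 sites differ → p ≈ 0.517241, d = −0.75 ln(1 − 0.689655) = 0.877553 ≈ 0.8776.
B–C: 10/29 sites differ → p ≈ 0.344828, d = −0.75 ln(1 − 0.459771) = 0.461822 ≈ 0.4618.

d(A,B) = 0.3439, d(A,C) = 0.8776, d(B,C) = 0.4618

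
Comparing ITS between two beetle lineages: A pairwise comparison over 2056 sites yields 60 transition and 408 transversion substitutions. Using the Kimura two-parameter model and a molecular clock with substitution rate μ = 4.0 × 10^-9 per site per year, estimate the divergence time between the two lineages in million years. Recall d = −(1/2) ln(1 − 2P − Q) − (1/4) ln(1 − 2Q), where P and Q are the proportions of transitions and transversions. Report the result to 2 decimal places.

P = 60/2056 ≈ 0.029183 and Q = 408/2056 ≈ 0.198444.
Under the Kimura two-parameter model, d = −½ ln(1 − 2P − Q) − ¼ ln(1 − 2Q).
1 − 2P − Q = 0.74319, giving −½ ln(0.74319) = 0.148402.
1 − 2Q = 0.603112, giving −¼ ln(0.603112) = 0.126413.
d = 0.148402 + 0.126413 = 0.274815.
Under a molecular clock d = 2μt, so t = d/(2μ) = 0.274815 / (2 × 4.0 × 10^-9) = 34.35 million years.

34.35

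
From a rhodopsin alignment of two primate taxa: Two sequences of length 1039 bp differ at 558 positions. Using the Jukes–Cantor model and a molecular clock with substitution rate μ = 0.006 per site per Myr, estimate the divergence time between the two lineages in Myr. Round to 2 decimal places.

p = 558/1039 ≈ 0.537055.
d = −(3/4) ln(1 − 4p/3) = −0.75 ln(1 − 0.716073) = −0.75 ln(0.283927)
  = −0.75 × (-1.259038) = 0.944279 substitutions/site.
Under a molecular clock d = 2μt, so t = d/(2μ) = 0.944279 / (2 × 0.006) = 78.69 Myr.

78.69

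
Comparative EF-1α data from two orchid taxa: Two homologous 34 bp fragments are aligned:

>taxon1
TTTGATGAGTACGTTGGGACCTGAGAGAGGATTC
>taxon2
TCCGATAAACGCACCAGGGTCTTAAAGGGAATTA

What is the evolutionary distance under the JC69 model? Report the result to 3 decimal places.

The sequences differ at 17 of 34 sites, so p = 17/34 = 0.5.
d = −(3/4) ln(1 − 4p/3) = −0.75 ln(1 − 0.666667) = −0.75 ln(0.333333)
  = −0.75 × (-1.098613) = 0.823960 substitutions/site.

0.824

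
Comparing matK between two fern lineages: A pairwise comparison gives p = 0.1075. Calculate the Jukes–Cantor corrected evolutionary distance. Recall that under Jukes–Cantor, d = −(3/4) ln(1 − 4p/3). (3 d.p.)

d = −(3/4) ln(1 − 4p/3) = −0.75 ln(1 − 0.143333) = −0.75 ln(0.856667)
  = −0.75 × (-0.154706) = 0.116030 substitutions/site.

0.116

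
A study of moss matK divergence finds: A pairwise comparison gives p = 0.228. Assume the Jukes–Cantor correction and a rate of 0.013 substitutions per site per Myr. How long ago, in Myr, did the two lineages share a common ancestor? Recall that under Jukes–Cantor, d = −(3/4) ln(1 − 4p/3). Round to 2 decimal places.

10.45

d = −(3/4) ln(1 − 4p/3) = −0.75 ln(1 − 0.304) = −0.75 ln(0.696)
  = −0.75 × (-0.362406) = 0.271805 substitutions/site.
Under a molecular clock d = 2μt, so t = d/(2μ) = 0.271805 / (2 × 0.013) = 10.45 Myr.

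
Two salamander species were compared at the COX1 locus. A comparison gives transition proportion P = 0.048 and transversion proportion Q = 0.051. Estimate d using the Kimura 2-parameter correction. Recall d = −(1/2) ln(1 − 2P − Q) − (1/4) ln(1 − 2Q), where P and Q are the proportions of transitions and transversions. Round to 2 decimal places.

Under the Kimura two-parameter model, d = −½ ln(1 − 2P − Q) − ¼ ln(1 − 2Q).
1 − 2P − Q = 0.853, giving −½ ln(0.853) = 0.079498.
1 − 2Q = 0.898, giving −¼ ln(0.898) = 0.026896.
d = 0.079498 + 0.026896 = 0.106394.

0.11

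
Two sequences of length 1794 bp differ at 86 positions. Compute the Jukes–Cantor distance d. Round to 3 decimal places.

p = 86/1794 ≈ 0.047938.
d = −(3/4) ln(1 − 4p/3) = −0.75 ln(1 − 0.063917) = −0.75 ln(0.936083)
  = −0.75 × (-0.066051) = 0.049538 substitutions/site.

0.050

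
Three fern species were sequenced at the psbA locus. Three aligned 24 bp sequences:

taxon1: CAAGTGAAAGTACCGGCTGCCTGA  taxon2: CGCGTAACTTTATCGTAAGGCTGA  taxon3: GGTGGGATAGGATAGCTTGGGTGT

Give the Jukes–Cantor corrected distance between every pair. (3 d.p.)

taxon1–taxon2: 11/24 sites differ → p ≈ 0.458333, d = −0.75 ln(1 − 0.611111) = 0.708346 ≈ 0.708.
taxon1–taxon3: 13/24 sites differ → p ≈ 0.541667, d = −0.75 ln(1 − 0.722223) = 0.960702 ≈ 0.961.
taxon2–taxon3: 14/24 sites differ → p ≈ 0.583333, d = −0.75 ln(1 − 0.777777) = 1.128055 ≈ 1.128.

d(taxon1,taxon2) = 0.708, d(taxon1,taxon3) = 0.961, d(taxon2,taxon3) = 1.128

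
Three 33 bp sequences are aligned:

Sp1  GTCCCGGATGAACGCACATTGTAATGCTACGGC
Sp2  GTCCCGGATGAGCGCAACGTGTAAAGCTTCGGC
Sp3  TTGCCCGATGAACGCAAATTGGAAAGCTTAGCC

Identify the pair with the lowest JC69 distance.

Sp1–Sp2: 6/33 differ, p = 0.182, d = 0.208.
Sp1–Sp3: 9/33 differ, p = 0.273, d = 0.339.
Sp2–Sp3: 9/33 differ, p = 0.273, d = 0.339.
The smallest distance is between Sp1 and Sp2.

Sp1 and Sp2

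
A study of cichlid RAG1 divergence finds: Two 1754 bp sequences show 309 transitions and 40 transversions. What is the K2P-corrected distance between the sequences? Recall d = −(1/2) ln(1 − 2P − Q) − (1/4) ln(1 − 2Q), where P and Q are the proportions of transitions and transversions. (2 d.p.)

P = 309/1754 ≈ 0.176169 and Q = 40/1754 ≈ 0.022805.
Under the Kimura two-parameter model, d = −½ ln(1 − 2P − Q) − ¼ ln(1 − 2Q).
1 − 2P − Q = 0.624857, giving −½ ln(0.624857) = 0.235116.
1 − 2Q = 0.95439, giving −¼ ln(0.95439) = 0.011671.
d = 0.235116 + 0.011671 = 0.246787.

0.25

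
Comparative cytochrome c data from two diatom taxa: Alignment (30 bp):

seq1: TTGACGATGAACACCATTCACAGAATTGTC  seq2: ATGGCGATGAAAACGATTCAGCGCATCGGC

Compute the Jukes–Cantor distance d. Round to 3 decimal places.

The sequences differ at 9 of 30 sites (1, 4, 12, 15, 21, 22, 24, 27, 29), so p = 9/30 = 0.3.
d = −(3/4) ln(1 − 4p/3) = −0.75 ln(1 − 0.4) = −0.75 ln(0.6)
  = −0.75 × (-0.510826) = 0.383120 substitutions/site.

0.383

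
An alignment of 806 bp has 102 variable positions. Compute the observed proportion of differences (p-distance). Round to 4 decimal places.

p = 102/806 = 0.126550… ≈ 0.1266 (to 4 d.p.).

0.1266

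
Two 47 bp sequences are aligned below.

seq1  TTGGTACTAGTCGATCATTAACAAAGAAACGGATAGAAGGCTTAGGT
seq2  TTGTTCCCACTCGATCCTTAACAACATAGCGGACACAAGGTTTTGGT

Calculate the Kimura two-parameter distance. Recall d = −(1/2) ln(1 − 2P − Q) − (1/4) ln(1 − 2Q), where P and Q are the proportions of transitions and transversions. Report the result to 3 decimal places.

Of 47 sites, 5 differences are transitions and 8 are transversions, so P = 5/47 ≈ 0.106383 and Q = 8/47 ≈ 0.170213.
Under the Kimura two-parameter model, d = −½ ln(1 − 2P − Q) − ¼ ln(1 − 2Q).
1 − 2P − Q = 0.617021, giving −½ ln(0.617021) = 0.241426.
1 − 2Q = 0.659574, giving −¼ ln(0.659574) = 0.104040.
d = 0.241426 + 0.104040 = 0.345466.

0.345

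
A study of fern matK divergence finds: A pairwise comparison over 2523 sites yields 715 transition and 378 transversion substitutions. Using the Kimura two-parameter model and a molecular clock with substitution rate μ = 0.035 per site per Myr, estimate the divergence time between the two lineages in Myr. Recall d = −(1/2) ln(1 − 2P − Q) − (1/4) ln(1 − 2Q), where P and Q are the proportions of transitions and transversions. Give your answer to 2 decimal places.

P = 715/2523 ≈ 0.283393 and Q = 378/2523 ≈ 0.149822.
Under the Kimura two-parameter model, d = −½ ln(1 − 2P − Q) − ¼ ln(1 − 2Q).
1 − 2P − Q = 0.283392, giving −½ ln(0.283392) = 0.630462.
1 − 2Q = 0.700356, giving −¼ ln(0.700356) = 0.089042.
d = 0.630462 + 0.089042 = 0.719504.
Under a molecular clock d = 2μt, so t = d/(2μ) = 0.719504 / (2 × 0.035) = 10.28 Myr.

10.28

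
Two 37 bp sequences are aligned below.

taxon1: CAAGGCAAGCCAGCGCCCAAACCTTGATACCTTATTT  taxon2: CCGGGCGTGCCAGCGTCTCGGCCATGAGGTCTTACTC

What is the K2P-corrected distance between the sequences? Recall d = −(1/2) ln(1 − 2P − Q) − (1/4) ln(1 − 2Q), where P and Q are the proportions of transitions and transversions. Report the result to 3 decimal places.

Of 37 sites, 10 differences are transitions and 5 are transversions, so P = 10/37 ≈ 0.27027 and Q = 5/37 ≈ 0.135135.
Under the Kimura two-parameter model, d = −½ ln(1 − 2P − Q) − ¼ ln(1 − 2Q).
1 − 2P − Q = 0.324325, giving −½ ln(0.324325) = 0.563005.
1 − 2Q = 0.72973, giving −¼ ln(0.72973) = 0.078770.
d = 0.563005 + 0.078770 = 0.641775.

0.642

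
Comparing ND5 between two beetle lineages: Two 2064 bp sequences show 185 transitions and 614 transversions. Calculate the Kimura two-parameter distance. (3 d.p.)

P = 185/2064 ≈ 0.089632 and Q = 614/2064 ≈ 0.297481.
Under the Kimura two-parameter model, d = −½ ln(1 − 2P − Q) − ¼ ln(1 − 2Q).
1 − 2P − Q = 0.523255, giving −½ ln(0.523255) = 0.323843.
1 − 2Q = 0.405038, giving −¼ ln(0.405038) = 0.225944.
d = 0.323843 + 0.225944 = 0.549787.

0.550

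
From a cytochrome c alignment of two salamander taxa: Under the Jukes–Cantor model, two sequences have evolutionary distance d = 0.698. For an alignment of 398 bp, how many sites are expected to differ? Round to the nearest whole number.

181

Invert JC69: p = (3/4)(1 − e^(−4d/3)) = 0.75 × (1 − e^(-0.930667)) = 0.75 × (1 − 0.394291) = 0.454282.
Expected differing sites = pL ≈ 0.454282 × 398 = 180.804236 ≈ 181.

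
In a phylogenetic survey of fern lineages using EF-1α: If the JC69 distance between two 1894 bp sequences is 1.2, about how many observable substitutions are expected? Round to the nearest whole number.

Invert JC69: p = (3/4)(1 − e^(−4d/3)) = 0.75 × (1 − e^(-1.6)) = 0.75 × (1 − 0.201897) = 0.598577.
Expected differing sites = pL ≈ 0.598577 × 1894 = 1133.704838 ≈ 1134.

1134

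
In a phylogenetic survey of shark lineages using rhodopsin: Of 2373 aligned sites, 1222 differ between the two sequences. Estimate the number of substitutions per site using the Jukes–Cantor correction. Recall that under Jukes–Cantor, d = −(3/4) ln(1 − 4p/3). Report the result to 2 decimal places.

0.87

p = 1222/2373 ≈ 0.51496.
d = −(3/4) ln(1 − 4p/3) = −0.75 ln(1 − 0.686613) = −0.75 ln(0.313387)
  = −0.75 × (-1.160316) = 0.870237 substitutions/site.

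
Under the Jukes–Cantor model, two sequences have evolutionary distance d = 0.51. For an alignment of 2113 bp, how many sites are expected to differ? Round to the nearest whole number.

Invert JC69: p = (3/4)(1 − e^(−4d/3)) = 0.75 × (1 − e^(-0.68)) = 0.75 × (1 − 0.506617) = 0.370037.
Expected differing sites = pL ≈ 0.370037 × 2113 = 781.888181 ≈ 782.

782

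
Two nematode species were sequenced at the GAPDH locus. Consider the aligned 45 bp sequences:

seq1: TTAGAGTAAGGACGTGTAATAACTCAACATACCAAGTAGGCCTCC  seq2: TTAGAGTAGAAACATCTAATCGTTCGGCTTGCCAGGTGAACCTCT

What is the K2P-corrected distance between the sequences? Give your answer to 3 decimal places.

0.620

Of 45 sites, 14 differences are transitions and 3 are transversions, so P = 14/45 ≈ 0.311111 and Q = 3/45 ≈ 0.066667.
Under the Kimura two-parameter model, d = −½ ln(1 − 2P − Q) − ¼ ln(1 − 2Q).
1 − 2P − Q = 0.311111, giving −½ ln(0.311111) = 0.583803.
1 − 2Q = 0.866666, giving −¼ ln(0.866666) = 0.035775.
d = 0.583803 + 0.035775 = 0.619578.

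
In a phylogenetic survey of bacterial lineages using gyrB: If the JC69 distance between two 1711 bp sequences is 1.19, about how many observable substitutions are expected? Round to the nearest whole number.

1021

Invert JC69: p = (3/4)(1 − e^(−4d/3)) = 0.75 × (1 − e^(-1.586667)) = 0.75 × (1 − 0.204606) = 0.596546.
Expected differing sites = pL ≈ 0.596546 × 1711 = 1020.690206 ≈ 1021.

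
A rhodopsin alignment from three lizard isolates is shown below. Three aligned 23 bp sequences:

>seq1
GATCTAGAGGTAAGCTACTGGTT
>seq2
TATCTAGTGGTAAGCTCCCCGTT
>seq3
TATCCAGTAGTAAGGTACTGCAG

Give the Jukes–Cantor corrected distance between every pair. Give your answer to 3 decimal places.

seq1–seq2: 5/23 sites differ → p ≈ 0.217391, d = −0.75 ln(1 − 0.289855) = 0.256715 ≈ 0.257.
seq1–seq3: 8/23 sites differ → p ≈ 0.347826, d = −0.75 ln(1 − 0.463768) = 0.467391 ≈ 0.467.
seq2–seq3: 9/23 sites differ → p ≈ 0.391304, d = −0.75 ln(1 − 0.521739) = 0.553199 ≈ 0.553.

d(seq1,seq2) = 0.257, d(seq1,seq3) = 0.467, d(seq2,seq3) = 0.553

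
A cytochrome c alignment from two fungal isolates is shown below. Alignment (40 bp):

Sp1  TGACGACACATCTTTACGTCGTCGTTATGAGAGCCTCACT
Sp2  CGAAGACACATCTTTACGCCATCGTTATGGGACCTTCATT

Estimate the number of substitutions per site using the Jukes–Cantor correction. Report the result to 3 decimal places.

The sequences differ at 8 of 40 sites (1, 4, 19, 21, 30, 33, 35, 39), so p = 8/40 = 0.2.
d = −(3/4) ln(1 − 4p/3) = −0.75 ln(1 − 0.266667) = −0.75 ln(0.733333)
  = −0.75 × (-0.310155) = 0.232616 substitutions/site.

0.233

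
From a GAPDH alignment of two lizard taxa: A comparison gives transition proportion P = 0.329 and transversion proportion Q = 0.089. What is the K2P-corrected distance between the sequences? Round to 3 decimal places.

0.736

Under the Kimura two-parameter model, d = −½ ln(1 − 2P − Q) − ¼ ln(1 − 2Q).
1 − 2P − Q = 0.253, giving −½ ln(0.253) = 0.687183.
1 − 2Q = 0.822, giving −¼ ln(0.822) = 0.049004.
d = 0.687183 + 0.049004 = 0.736187.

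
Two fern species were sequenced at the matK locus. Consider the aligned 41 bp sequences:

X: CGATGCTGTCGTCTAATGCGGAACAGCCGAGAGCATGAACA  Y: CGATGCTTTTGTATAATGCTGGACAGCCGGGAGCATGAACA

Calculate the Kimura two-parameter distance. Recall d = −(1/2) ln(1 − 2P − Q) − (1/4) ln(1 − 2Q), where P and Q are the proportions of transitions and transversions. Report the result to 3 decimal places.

0.163

Of 41 sites, 3 differences are transitions and 3 are transversions, so P = 3/41 ≈ 0.073171 and Q = 3/41 ≈ 0.073171.
Under the Kimura two-parameter model, d = −½ ln(1 − 2P − Q) − ¼ ln(1 − 2Q).
1 − 2P − Q = 0.780487, giving −½ ln(0.780487) = 0.123919.
1 − 2Q = 0.853658, giving −¼ ln(0.853658) = 0.039556.
d = 0.123919 + 0.039556 = 0.163475.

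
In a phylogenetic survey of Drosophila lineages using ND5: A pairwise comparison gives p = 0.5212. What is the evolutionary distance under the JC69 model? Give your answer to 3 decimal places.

d = −(3/4) ln(1 − 4p/3) = −0.75 ln(1 − 0.694933) = −0.75 ln(0.305067)
  = −0.75 × (-1.187224) = 0.890418 substitutions/site.

0.890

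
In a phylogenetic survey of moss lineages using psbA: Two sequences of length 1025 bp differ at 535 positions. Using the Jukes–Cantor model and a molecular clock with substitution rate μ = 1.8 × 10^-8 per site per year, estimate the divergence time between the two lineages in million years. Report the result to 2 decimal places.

p = 535/1025 ≈ 0.521951.
d = −(3/4) ln(1 − 4p/3) = −0.75 ln(1 − 0.695935) = −0.75 ln(0.304065)
  = −0.75 × (-1.190514) = 0.892886 substitutions/site.
Under a molecular clock d = 2μt, so t = d/(2μ) = 0.892886 / (2 × 1.8 × 10^-8) = 24.80 million years.

24.80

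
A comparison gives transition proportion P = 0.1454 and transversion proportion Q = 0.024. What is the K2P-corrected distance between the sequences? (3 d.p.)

Under the Kimura two-parameter model, d = −½ ln(1 − 2P − Q) − ¼ ln(1 − 2Q).
1 − 2P − Q = 0.6852, giving −½ ln(0.6852) = 0.189022.
1 − 2Q = 0.952, giving −¼ ln(0.952) = 0.012298.
d = 0.189022 + 0.012298 = 0.201320.

0.201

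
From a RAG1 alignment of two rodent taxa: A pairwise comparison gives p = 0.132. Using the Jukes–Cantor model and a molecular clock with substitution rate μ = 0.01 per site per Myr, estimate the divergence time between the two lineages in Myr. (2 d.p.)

7.26

d = −(3/4) ln(1 − 4p/3) = −0.75 ln(1 − 0.176) = −0.75 ln(0.824)
  = −0.75 × (-0.193585) = 0.145189 substitutions/site.
Under a molecular clock d = 2μt, so t = d/(2μ) = 0.145189 / (2 × 0.01) = 7.26 Myr.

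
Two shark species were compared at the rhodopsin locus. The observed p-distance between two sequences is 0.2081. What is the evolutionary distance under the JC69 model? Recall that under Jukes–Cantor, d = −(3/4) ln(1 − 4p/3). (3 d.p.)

0.244

d = −(3/4) ln(1 − 4p/3) = −0.75 ln(1 − 0.277467) = −0.75 ln(0.722533)
  = −0.75 × (-0.324992) = 0.243744 substitutions/site.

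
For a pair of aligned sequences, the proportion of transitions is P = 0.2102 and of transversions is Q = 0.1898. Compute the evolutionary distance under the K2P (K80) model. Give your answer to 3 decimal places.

Under the Kimura two-parameter model, d = −½ ln(1 − 2P − Q) − ¼ ln(1 − 2Q).
1 − 2P − Q = 0.3898, giving −½ ln(0.3898) = 0.471061.
1 − 2Q = 0.6204, giving −¼ ln(0.6204) = 0.119348.
d = 0.471061 + 0.119348 = 0.590409.

0.590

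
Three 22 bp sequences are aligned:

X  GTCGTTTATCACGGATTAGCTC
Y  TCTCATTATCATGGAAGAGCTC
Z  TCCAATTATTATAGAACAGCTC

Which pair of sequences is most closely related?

Y and Z

X–Y: 8/22 differ, p = 0.364, d = 0.497.
X–Z: 9/22 differ, p = 0.409, d = 0.591.
Y–Z: 5/22 differ, p = 0.227, d = 0.271.
The smallest distance is between Y and Z.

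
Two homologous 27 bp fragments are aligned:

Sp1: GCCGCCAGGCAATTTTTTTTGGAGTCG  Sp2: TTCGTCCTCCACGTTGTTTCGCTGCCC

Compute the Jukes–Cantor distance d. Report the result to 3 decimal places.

0.882

The sequences differ at 14 of 27 sites, so p = 14/27 ≈ 0.518519.
d = −(3/4) ln(1 − 4p/3) = −0.75 ln(1 − 0.691359) = −0.75 ln(0.308641)
  = −0.75 × (-1.175576) = 0.881682 substitutions/site.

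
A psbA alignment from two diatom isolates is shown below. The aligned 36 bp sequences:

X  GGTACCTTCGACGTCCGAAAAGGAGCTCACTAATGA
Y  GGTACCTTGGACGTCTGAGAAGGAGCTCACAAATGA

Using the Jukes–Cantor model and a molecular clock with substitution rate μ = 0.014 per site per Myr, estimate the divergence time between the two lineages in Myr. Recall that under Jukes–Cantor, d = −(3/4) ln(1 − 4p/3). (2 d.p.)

4.29

The sequences differ at 4 of 36 sites (9, 16, 19, 31), so p = 4/36 ≈ 0.111111.
d = −(3/4) ln(1 − 4p/3) = −0.75 ln(1 − 0.148148) = −0.75 ln(0.851852)
  = −0.75 × (-0.160342) = 0.120257 substitutions/site.
Under a molecular clock d = 2μt, so t = d/(2μ) = 0.120257 / (2 × 0.014) = 4.29 Myr.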